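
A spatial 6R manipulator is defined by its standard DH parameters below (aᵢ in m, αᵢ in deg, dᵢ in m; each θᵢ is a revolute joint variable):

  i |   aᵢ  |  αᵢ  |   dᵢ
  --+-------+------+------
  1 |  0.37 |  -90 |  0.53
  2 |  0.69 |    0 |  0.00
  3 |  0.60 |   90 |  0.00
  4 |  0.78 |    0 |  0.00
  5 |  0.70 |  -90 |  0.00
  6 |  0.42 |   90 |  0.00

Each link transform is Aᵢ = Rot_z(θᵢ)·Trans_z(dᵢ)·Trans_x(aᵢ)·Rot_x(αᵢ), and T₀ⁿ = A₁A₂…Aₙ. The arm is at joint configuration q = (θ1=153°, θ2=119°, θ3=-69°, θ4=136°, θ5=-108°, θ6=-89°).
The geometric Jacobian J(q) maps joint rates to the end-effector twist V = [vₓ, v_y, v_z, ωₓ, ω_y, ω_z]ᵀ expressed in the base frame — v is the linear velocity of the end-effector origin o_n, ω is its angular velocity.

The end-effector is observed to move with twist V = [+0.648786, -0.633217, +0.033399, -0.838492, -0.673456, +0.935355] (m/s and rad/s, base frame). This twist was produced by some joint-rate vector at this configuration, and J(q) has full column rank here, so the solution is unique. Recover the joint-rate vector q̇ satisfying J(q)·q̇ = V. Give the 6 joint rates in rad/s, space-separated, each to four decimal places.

o_n = [-1.0950, -0.4229, -0.3118]
J₁: ẑ×o_n = [0.4229, -1.0950, 0.0000], ω = ẑ
J2: z=[-0.4540, -0.8910, 0.0000] o=[-0.3297, 0.1680, 0.5300] → [0.7500, -0.3822, -0.4136, -0.4540, -0.8910, 0.0000]
J3: z=[-0.4540, -0.8910, 0.0000] o=[-0.0316, 0.0161, -0.0735] → [0.2123, -0.1082, -0.7481, -0.4540, -0.8910, 0.0000]
J4: z=[-0.6826, 0.3478, 0.6428] o=[-0.3753, 0.1912, -0.5331] → [0.4717, -0.3116, 0.6694, -0.6826, 0.3478, 0.6428]
J5: z=[-0.6826, 0.3478, 0.6428] o=[-0.2999, -0.4553, -0.1033] → [-0.0933, -0.6534, 0.2544, -0.6826, 0.3478, 0.6428]
J6: z=[-0.1320, -0.9237, 0.3596] o=[-0.8031, -0.5678, -0.5768] → [-0.2969, -0.0700, -0.2887, -0.1320, -0.9237, 0.3596]
q̇ = J⁺·V = [0.3070, 0.1170, 0.4920, 0.9220, -0.1800, 0.4210]

0.3070 0.1170 0.4920 0.9220 -0.1800 0.4210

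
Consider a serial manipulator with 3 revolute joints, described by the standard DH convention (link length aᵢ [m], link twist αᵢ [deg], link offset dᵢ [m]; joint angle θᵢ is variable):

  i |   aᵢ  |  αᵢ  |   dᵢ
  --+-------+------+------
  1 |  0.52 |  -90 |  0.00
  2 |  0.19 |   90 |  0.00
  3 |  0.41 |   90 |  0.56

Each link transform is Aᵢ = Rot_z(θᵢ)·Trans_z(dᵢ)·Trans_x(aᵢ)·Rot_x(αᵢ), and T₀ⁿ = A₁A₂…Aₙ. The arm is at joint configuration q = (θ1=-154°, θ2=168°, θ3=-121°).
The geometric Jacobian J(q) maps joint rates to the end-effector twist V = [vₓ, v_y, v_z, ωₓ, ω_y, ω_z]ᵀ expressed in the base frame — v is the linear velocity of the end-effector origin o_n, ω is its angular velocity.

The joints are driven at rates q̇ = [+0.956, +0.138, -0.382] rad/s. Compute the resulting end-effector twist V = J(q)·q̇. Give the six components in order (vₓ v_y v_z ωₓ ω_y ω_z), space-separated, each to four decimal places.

o_n = [-0.7447, 0.0278, -0.5434]
J₁: ẑ×o_n = [-0.0278, -0.7447, 0.0000], ω = ẑ
J2: z=[0.4384, -0.8988, 0.0000] o=[-0.4674, -0.2280, 0.0000] → [0.4884, 0.2382, -0.1371, 0.4384, -0.8988, 0.0000]
J3: z=[-0.1869, -0.0911, -0.9781] o=[-0.3003, -0.1465, -0.0395] → [0.2164, 0.3405, -0.0731, -0.1869, -0.0911, -0.9781]
V = J·q̇ = [-0.0418, -0.8091, 0.0090, 0.1319, -0.0892, 1.3297]

-0.0418 -0.8091 0.0090 0.1319 -0.0892 1.3297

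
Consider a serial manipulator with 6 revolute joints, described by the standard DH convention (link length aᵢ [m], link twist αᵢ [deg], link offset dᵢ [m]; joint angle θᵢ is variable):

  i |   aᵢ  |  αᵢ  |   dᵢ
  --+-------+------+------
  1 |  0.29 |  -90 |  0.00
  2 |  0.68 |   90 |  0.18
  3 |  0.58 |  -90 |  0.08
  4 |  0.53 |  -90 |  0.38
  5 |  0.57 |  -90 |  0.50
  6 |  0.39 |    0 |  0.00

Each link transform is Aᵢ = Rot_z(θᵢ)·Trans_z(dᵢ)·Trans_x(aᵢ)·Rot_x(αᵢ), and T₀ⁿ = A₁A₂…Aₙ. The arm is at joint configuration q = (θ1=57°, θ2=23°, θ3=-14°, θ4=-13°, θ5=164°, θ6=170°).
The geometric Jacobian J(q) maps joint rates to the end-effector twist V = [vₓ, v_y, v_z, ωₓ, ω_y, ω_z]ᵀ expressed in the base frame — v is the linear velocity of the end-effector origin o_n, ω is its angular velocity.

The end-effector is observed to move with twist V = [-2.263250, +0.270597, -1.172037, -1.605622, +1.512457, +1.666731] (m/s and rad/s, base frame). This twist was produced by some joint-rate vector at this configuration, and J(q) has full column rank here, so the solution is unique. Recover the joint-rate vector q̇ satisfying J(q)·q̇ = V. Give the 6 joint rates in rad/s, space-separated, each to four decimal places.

o_n = [0.7672, 1.6448, -0.9246]
J₁: ẑ×o_n = [-1.6448, 0.7672, 0.0000], ω = ẑ
J2: z=[-0.8387, 0.5446, 0.0000] o=[0.1579, 0.2432, 0.0000] → [-0.5036, -0.7755, -1.5073, -0.8387, 0.5446, 0.0000]
J3: z=[0.2128, 0.3277, 0.9205] o=[0.3479, 0.8662, -0.2657] → [-0.9326, 0.5262, 0.0283, 0.2128, 0.3277, 0.9205]
J4: z=[-0.6925, 0.7152, -0.0945] o=[0.7647, 1.2505, -0.4119] → [-0.3294, -0.3553, -0.2748, -0.6925, 0.7152, -0.0945]
J5: z=[-0.0523, -0.1804, -0.9822] o=[0.8830, 1.8801, -0.5339] → [-0.1606, 0.0932, -0.0086, -0.0523, -0.1804, -0.9822]
J6: z=[-0.8640, 0.5014, -0.0461] o=[0.5714, 1.3076, -0.9212] → [0.0138, -0.0120, -0.3896, -0.8640, 0.5014, -0.0461]
q̇ = J⁺·V = [0.9000, 0.3910, 0.4390, 0.8170, -0.4930, 0.9620]

0.9000 0.3910 0.4390 0.8170 -0.4930 0.9620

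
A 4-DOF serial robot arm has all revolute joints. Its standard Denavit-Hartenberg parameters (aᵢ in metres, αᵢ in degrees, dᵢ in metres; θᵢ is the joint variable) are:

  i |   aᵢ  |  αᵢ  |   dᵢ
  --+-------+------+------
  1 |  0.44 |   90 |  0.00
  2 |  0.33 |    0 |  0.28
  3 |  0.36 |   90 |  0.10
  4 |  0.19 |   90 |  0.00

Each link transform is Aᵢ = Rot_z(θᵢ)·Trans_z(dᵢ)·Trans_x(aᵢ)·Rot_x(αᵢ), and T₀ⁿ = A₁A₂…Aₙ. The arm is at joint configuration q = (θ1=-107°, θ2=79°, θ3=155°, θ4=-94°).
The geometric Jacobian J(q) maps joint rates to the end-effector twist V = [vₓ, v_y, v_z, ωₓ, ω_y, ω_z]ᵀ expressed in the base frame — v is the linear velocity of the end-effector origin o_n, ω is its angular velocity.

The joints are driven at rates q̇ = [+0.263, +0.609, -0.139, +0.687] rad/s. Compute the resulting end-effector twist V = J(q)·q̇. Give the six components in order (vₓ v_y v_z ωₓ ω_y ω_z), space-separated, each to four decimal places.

o_n = [-0.2696, -0.2304, 0.0434]
J₁: ẑ×o_n = [0.2304, -0.2696, 0.0000], ω = ẑ
J2: z=[-0.9563, 0.2924, 0.0000] o=[-0.1286, -0.4208, 0.0000] → [0.0127, 0.0415, -0.1408, -0.9563, 0.2924, 0.0000]
J3: z=[-0.9563, 0.2924, 0.0000] o=[-0.4148, -0.3991, 0.3239] → [-0.0820, -0.2683, -0.2038, -0.9563, 0.2924, 0.0000]
J4: z=[0.2365, 0.7737, 0.5878] o=[-0.4486, -0.1675, 0.0327] → [0.0452, 0.1027, -0.1533, 0.2365, 0.7737, 0.5878]
V = J·q̇ = [0.1108, 0.0622, -0.1628, -0.2870, 0.6689, 0.6668]

0.1108 0.0622 -0.1628 -0.2870 0.6689 0.6668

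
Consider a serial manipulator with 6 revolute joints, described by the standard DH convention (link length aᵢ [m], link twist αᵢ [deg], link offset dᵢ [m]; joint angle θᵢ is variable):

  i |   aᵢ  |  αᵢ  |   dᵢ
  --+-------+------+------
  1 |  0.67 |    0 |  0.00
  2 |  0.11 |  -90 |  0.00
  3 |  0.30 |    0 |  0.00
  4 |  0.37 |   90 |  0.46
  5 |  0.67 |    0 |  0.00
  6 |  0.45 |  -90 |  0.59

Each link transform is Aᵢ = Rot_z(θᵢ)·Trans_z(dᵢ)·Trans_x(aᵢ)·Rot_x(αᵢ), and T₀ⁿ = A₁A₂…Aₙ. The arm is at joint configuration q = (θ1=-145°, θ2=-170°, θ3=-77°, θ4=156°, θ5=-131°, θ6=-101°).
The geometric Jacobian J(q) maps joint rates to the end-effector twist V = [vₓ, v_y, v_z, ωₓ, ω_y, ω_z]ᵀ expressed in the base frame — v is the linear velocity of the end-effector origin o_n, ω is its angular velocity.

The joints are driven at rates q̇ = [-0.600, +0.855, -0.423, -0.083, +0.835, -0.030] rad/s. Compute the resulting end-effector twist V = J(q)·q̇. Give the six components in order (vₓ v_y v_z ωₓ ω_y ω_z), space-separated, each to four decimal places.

o_n = [-0.2790, 0.3224, 0.7451]
J₁: ẑ×o_n = [-0.3224, -0.2790, 0.0000], ω = ẑ
J2: z=[0.0000, 0.0000, 1.0000] o=[-0.5488, -0.3843, 0.0000] → [-0.7067, 0.2698, 0.0000, 0.0000, 0.0000, 1.0000]
J3: z=[-0.7071, 0.7071, 0.0000] o=[-0.4711, -0.3065, 0.0000] → [0.5269, 0.5269, -0.5805, -0.7071, 0.7071, 0.0000]
J4: z=[-0.7071, 0.7071, 0.0000] o=[-0.4233, -0.2588, 0.2923] → [0.3202, 0.3202, -0.5130, -0.7071, 0.7071, 0.0000]
J5: z=[0.6941, 0.6941, 0.1908] o=[-0.6987, 0.1164, -0.0709] → [0.5271, -0.4863, -0.1483, 0.6941, 0.6941, 0.1908]
J6: z=[0.6941, 0.6941, 0.1908] o=[-0.4004, -0.3005, 0.3606] → [0.1481, -0.2437, 0.3481, 0.6941, 0.6941, 0.1908]
V = J·q̇ = [-0.2246, -0.2501, 0.1539, 0.9166, 0.2010, 0.4086]

-0.2246 -0.2501 0.1539 0.9166 0.2010 0.4086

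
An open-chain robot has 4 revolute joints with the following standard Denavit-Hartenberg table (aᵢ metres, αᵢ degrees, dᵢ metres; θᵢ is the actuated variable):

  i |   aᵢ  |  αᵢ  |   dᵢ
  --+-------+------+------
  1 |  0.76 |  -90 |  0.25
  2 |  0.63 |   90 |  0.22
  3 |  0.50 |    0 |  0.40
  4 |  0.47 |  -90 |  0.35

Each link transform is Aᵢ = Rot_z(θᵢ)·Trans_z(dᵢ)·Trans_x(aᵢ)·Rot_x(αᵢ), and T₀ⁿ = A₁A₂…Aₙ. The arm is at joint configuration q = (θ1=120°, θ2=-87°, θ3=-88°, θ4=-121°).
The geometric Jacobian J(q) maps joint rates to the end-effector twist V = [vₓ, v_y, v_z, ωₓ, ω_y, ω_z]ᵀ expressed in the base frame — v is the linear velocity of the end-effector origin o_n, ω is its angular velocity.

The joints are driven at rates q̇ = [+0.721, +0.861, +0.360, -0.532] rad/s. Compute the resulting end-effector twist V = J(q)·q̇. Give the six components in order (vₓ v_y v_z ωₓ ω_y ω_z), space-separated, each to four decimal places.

o_n = [0.0332, 0.0462, 0.5253]
J₁: ẑ×o_n = [-0.0462, 0.0332, 0.0000], ω = ẑ
J2: z=[-0.8660, -0.5000, 0.0000] o=[-0.3800, 0.6582, 0.2500] → [-0.1377, 0.2384, 0.7366, -0.8660, -0.5000, 0.0000]
J3: z=[0.4993, -0.8648, 0.0523] o=[-0.5870, 0.5767, 0.8791] → [0.3338, 0.2091, 0.2715, 0.4993, -0.8648, 0.0523]
J4: z=[0.4993, -0.8648, 0.0523] o=[0.0450, 0.4814, 0.9175] → [0.3620, 0.1952, -0.2275, 0.4993, -0.8648, 0.0523]
V = J·q̇ = [-0.2242, 0.2006, 0.8530, -0.8315, -0.2817, 0.7120]

-0.2242 0.2006 0.8530 -0.8315 -0.2817 0.7120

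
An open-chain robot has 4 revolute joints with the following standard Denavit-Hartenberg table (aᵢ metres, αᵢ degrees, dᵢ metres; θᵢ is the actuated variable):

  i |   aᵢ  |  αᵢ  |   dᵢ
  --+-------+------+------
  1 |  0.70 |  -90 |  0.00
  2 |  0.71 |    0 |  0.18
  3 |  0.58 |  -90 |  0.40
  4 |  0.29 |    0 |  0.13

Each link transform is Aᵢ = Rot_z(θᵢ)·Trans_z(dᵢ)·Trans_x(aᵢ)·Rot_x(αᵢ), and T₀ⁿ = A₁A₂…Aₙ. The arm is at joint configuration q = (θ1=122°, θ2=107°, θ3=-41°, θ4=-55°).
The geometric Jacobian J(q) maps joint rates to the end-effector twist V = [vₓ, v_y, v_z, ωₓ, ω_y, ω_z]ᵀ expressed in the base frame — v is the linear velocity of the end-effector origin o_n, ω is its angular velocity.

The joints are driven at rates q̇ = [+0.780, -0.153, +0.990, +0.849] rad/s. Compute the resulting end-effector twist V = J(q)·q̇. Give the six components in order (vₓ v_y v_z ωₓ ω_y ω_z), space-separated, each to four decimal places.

0.2371 -1.1097 -0.3707 -0.2988 -1.1013 0.4347

o_n = [-1.0522, 0.1411, -1.4137]
J₁: ẑ×o_n = [-0.1411, -1.0522, 0.0000], ω = ẑ
J2: z=[-0.8480, -0.5299, 0.0000] o=[-0.3709, 0.5936, 0.0000] → [0.7491, -1.1989, 0.0228, -0.8480, -0.5299, 0.0000]
J3: z=[-0.8480, -0.5299, 0.0000] o=[-0.4136, 0.3222, -0.6790] → [0.3893, -0.6231, -0.1848, -0.8480, -0.5299, 0.0000]
J4: z=[0.4841, -0.7747, -0.4067] o=[-0.8778, 0.3103, -1.2088] → [0.0899, 0.1701, -0.2170, 0.4841, -0.7747, -0.4067]
V = J·q̇ = [0.2371, -1.1097, -0.3707, -0.2988, -1.1013, 0.4347]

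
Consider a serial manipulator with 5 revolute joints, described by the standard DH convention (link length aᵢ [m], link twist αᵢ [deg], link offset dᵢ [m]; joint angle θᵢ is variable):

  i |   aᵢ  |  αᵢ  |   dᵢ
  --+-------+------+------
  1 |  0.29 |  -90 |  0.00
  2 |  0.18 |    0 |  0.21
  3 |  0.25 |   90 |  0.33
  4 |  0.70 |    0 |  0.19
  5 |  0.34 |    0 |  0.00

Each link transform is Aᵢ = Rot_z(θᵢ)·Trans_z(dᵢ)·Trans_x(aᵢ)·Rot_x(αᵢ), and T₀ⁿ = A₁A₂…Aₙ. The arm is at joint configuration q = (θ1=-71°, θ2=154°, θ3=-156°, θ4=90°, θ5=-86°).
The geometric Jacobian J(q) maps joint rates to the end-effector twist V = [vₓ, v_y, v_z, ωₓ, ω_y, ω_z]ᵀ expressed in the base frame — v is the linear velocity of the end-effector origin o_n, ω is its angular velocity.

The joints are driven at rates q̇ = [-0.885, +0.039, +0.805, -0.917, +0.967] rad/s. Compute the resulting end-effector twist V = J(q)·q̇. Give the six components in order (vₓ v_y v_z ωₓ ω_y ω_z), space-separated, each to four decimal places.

0.0510 -2.0271 -0.4627 0.7974 0.2764 -0.8350

o_n = [1.4262, -0.2603, 0.1315]
J₁: ẑ×o_n = [0.2603, 1.4262, -0.0000], ω = ẑ
J2: z=[0.9455, 0.3256, 0.0000] o=[0.0944, -0.2742, 0.0000] → [0.0428, -0.1244, -0.4204, 0.9455, 0.3256, 0.0000]
J3: z=[0.9455, 0.3256, 0.0000] o=[0.2403, -0.0529, -0.0789] → [0.0685, -0.1990, -0.5822, 0.9455, 0.3256, 0.0000]
J4: z=[-0.0114, 0.0330, 0.9994] o=[0.6337, -0.1817, -0.0702] → [0.0852, 0.7943, -0.0253, -0.0114, 0.0330, 0.9994]
J5: z=[-0.0114, 0.0330, 0.9994] o=[1.2934, 0.0525, 0.1197] → [0.3130, 0.1328, -0.0008, -0.0114, 0.0330, 0.9994]
V = J·q̇ = [0.0510, -2.0271, -0.4627, 0.7974, 0.2764, -0.8350]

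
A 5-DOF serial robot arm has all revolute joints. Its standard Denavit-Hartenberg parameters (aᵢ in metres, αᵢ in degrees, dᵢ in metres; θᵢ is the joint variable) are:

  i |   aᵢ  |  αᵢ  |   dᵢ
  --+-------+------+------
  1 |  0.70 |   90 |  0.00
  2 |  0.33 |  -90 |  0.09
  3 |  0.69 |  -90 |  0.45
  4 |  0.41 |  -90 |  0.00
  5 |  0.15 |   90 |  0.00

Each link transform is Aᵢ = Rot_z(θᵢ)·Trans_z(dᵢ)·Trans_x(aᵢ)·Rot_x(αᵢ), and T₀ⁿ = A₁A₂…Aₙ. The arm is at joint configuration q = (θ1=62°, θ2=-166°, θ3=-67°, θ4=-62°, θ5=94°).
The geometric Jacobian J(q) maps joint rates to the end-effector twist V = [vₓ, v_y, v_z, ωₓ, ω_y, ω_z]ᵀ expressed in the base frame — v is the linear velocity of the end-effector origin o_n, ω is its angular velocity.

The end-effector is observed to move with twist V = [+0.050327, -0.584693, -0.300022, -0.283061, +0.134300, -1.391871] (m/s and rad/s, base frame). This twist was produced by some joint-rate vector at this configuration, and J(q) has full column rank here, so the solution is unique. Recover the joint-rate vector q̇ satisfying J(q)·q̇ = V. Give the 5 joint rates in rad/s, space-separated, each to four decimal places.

-0.5050 0.5360 0.4890 0.5420 -0.7840

o_n = [1.0204, -0.1179, -0.9084]
J₁: ẑ×o_n = [0.1179, 1.0204, -0.0000], ω = ẑ
J2: z=[0.8829, -0.4695, 0.0000] o=[0.3286, 0.6181, 0.0000] → [0.4265, 0.8021, -0.3251, 0.8829, -0.4695, 0.0000]
J3: z=[0.1136, 0.2136, -0.9703] o=[0.2578, 0.2931, -0.0798] → [-0.5758, -0.6458, -0.2096, 0.1136, 0.2136, -0.9703]
J4: z=[-0.7643, -0.6052, -0.2227] o=[0.7469, -0.1399, -0.5817] → [0.2026, -0.3106, 0.1487, -0.7643, -0.6052, -0.2227]
J5: z=[0.5071, -0.7774, 0.3721] o=[0.9102, -0.2102, -0.9511] → [-0.0676, 0.0193, 0.1325, 0.5071, -0.7774, 0.3721]
q̇ = J⁺·V = [-0.5050, 0.5360, 0.4890, 0.5420, -0.7840]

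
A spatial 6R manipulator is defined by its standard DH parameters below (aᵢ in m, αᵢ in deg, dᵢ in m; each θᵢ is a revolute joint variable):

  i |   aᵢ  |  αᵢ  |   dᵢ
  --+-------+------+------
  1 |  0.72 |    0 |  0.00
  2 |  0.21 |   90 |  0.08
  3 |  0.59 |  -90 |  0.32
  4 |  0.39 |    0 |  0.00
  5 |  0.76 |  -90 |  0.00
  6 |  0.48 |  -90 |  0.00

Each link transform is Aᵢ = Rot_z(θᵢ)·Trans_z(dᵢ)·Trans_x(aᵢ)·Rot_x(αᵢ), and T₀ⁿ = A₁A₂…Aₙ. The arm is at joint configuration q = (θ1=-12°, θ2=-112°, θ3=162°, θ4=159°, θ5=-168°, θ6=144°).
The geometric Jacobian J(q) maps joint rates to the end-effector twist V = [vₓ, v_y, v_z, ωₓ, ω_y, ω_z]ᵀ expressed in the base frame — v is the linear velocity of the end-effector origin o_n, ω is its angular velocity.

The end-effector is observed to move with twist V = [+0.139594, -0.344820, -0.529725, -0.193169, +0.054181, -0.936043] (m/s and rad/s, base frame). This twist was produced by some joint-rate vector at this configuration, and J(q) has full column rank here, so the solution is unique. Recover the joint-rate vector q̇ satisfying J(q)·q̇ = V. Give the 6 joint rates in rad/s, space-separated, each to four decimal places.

o_n = [0.6558, 0.2048, 0.5316]
J₁: ẑ×o_n = [-0.2048, 0.6558, 0.0000], ω = ẑ
J2: z=[0.0000, 0.0000, 1.0000] o=[0.7043, -0.1497, 0.0000] → [-0.3545, -0.0484, 0.0000, 0.0000, 0.0000, 1.0000]
J3: z=[-0.8290, 0.5592, 0.0000] o=[0.5868, -0.3238, 0.0800] → [0.2525, 0.3744, -0.4768, -0.8290, 0.5592, 0.0000]
J4: z=[0.1728, 0.2562, -0.9511] o=[0.6353, 0.3203, 0.2623] → [-0.0409, -0.0660, -0.0252, 0.1728, 0.2562, -0.9511]
J5: z=[0.1728, 0.2562, -0.9511] o=[0.5576, -0.0449, 0.1498] → [0.3353, -0.1594, 0.0180, 0.1728, 0.2562, -0.9511]
J6: z=[0.9020, -0.4290, 0.0483] o=[0.8582, 0.6134, 0.3818] → [-0.0445, -0.1449, -0.4554, 0.9020, -0.4290, 0.0483]
q̇ = J⁺·V = [-0.9870, -0.3670, 0.6270, 0.5090, -0.9260, 0.4420]

-0.9870 -0.3670 0.6270 0.5090 -0.9260 0.4420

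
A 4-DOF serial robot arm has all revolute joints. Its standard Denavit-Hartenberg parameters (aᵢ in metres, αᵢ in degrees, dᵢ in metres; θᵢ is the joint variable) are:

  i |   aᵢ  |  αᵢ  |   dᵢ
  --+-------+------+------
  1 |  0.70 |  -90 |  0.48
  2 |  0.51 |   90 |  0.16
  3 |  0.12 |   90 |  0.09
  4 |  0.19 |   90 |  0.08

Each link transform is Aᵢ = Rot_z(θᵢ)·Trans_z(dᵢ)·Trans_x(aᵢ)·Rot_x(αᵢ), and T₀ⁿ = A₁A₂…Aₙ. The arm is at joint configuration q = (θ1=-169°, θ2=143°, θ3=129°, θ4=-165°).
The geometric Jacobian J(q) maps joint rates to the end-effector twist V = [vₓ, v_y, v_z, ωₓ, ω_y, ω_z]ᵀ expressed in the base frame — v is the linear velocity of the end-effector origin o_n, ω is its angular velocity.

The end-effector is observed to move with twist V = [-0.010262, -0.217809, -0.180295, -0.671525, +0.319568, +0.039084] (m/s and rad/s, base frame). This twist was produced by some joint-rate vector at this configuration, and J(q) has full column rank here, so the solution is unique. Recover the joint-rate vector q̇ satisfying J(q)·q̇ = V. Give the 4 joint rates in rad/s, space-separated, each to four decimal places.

0.5850 -0.3210 0.7960 -0.1920

o_n = [-0.2006, -0.2030, 0.0790]
J₁: ẑ×o_n = [0.2030, -0.2006, 0.0000], ω = ẑ
J2: z=[0.1908, -0.9816, 0.0000] o=[-0.6871, -0.1336, 0.4800] → [0.3936, 0.0765, 0.4643, 0.1908, -0.9816, 0.0000]
J3: z=[-0.5908, -0.1148, -0.7986] o=[-0.2568, -0.2129, 0.1731] → [0.0187, -0.1004, 0.0006, -0.5908, -0.1148, -0.7986]
J4: z=[0.7293, -0.4993, -0.4677] o=[-0.3514, -0.3263, 0.1466] → [0.0915, -0.0212, 0.1652, 0.7293, -0.4993, -0.4677]
q̇ = J⁺·V = [0.5850, -0.3210, 0.7960, -0.1920]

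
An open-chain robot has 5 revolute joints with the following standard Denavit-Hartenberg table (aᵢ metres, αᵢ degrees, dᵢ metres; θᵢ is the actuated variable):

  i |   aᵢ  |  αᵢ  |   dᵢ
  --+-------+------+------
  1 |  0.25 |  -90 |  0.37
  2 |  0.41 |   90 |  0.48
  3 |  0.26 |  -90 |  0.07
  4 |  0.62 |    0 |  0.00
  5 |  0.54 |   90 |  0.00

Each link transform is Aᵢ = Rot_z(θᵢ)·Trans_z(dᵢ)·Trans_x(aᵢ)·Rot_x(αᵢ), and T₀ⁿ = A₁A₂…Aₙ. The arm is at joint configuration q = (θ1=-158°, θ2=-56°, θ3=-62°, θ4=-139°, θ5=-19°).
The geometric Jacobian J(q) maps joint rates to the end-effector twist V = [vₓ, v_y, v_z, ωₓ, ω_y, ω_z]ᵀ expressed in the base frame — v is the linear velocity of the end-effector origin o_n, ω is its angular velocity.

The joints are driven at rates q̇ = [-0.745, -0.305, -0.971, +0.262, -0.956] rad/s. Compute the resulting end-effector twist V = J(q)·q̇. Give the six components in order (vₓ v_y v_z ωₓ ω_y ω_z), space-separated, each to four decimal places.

-0.9104 -0.9651 0.2062 -0.6650 0.4117 -1.7960

o_n = [0.6643, -0.9241, 0.8138]
J₁: ẑ×o_n = [0.9241, 0.6643, -0.0000], ω = ẑ
J2: z=[0.3746, -0.9272, 0.0000] o=[-0.2318, -0.0937, 0.3700] → [-0.4115, -0.1663, 0.5197, 0.3746, -0.9272, 0.0000]
J3: z=[0.7687, 0.3106, 0.5592] o=[-0.2646, -0.6246, 0.7099] → [0.1998, 0.4395, -0.5187, 0.7687, 0.3106, 0.5592]
J4: z=[-0.2819, -0.6202, 0.7320] o=[-0.3600, -0.4156, 0.8502] → [0.3948, 0.7395, 0.7787, -0.2819, -0.6202, 0.7320]
J5: z=[-0.2819, -0.6202, 0.7320] o=[0.2213, -0.6263, 0.8956] → [0.2687, 0.3012, 0.3587, -0.2819, -0.6202, 0.7320]
V = J·q̇ = [-0.9104, -0.9651, 0.2062, -0.6650, 0.4117, -1.7960]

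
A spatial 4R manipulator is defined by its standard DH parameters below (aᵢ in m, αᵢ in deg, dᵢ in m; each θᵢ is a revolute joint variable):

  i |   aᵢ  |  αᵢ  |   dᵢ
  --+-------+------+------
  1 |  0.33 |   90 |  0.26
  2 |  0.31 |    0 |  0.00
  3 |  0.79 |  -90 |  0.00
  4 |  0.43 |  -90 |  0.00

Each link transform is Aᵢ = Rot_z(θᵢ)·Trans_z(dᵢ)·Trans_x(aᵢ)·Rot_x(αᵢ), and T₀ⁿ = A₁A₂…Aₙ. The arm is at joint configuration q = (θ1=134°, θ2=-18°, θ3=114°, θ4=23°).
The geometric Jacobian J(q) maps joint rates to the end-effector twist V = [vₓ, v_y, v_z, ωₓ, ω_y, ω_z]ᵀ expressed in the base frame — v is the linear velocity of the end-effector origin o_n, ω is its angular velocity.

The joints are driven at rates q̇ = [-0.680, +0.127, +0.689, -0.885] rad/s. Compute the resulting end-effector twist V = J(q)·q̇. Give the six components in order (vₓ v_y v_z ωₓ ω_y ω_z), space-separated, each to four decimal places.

1.0885 -0.1325 0.0842 -0.0244 1.2000 -0.5875

o_n = [-0.4688, 0.2436, 1.3435]
J₁: ẑ×o_n = [-0.2436, -0.4688, 0.0000], ω = ẑ
J2: z=[0.7193, 0.6947, 0.0000] o=[-0.2292, 0.2374, 0.2600] → [0.7527, -0.7794, 0.1709, 0.7193, 0.6947, 0.0000]
J3: z=[0.7193, 0.6947, 0.0000] o=[-0.4340, 0.4495, 0.1642] → [0.8192, -0.8483, -0.1240, 0.7193, 0.6947, 0.0000]
J4: z=[0.6909, -0.7154, -0.1045] o=[-0.3767, 0.3901, 0.9499] → [-0.2969, -0.2623, -0.1671, 0.6909, -0.7154, -0.1045]
V = J·q̇ = [1.0885, -0.1325, 0.0842, -0.0244, 1.2000, -0.5875]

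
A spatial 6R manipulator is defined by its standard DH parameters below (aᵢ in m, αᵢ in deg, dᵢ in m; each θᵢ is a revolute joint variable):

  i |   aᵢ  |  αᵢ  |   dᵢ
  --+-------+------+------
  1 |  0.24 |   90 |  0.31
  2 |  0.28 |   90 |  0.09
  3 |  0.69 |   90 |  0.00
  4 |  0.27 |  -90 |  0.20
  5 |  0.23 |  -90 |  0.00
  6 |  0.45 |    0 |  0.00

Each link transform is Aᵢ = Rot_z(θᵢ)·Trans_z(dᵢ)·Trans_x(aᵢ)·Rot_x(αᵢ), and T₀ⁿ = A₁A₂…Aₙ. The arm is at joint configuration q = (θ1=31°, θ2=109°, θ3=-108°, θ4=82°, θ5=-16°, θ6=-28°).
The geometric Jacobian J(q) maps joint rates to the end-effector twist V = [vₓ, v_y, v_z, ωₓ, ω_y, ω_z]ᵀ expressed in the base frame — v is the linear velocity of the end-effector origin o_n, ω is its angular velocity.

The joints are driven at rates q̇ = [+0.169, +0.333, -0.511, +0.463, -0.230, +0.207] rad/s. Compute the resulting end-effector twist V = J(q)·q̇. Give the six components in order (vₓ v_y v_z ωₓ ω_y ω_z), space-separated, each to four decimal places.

0.1975 -0.3959 0.0339 -0.2058 -0.3458 -0.2957

o_n = [0.8137, 0.9177, 0.3545]
J₁: ẑ×o_n = [-0.9177, 0.8137, 0.0000], ω = ẑ
J2: z=[0.5150, -0.8572, 0.0000] o=[0.2057, 0.1236, 0.3100] → [-0.0381, -0.0229, 0.9301, 0.5150, -0.8572, 0.0000]
J3: z=[0.8105, 0.4870, 0.3256] o=[0.1739, -0.0005, 0.5747] → [-0.4062, 0.3868, 0.4327, 0.8105, 0.4870, 0.3256]
J4: z=[0.4246, -0.1054, -0.8992] o=[-0.1045, 0.5978, 0.3731] → [0.2897, -0.8178, 0.2326, 0.4246, -0.1054, -0.8992]
J5: z=[0.5125, -0.7908, 0.3346] o=[0.1819, 0.7395, 0.2694] → [-0.1270, 0.1678, 0.5910, 0.5125, -0.7908, 0.3346]
J6: z=[-0.2024, 0.2675, 0.9421] o=[0.3738, 0.8661, 0.2746] → [-0.0273, 0.4305, -0.1281, -0.2024, 0.2675, 0.9421]
V = J·q̇ = [0.1975, -0.3959, 0.0339, -0.2058, -0.3458, -0.2957]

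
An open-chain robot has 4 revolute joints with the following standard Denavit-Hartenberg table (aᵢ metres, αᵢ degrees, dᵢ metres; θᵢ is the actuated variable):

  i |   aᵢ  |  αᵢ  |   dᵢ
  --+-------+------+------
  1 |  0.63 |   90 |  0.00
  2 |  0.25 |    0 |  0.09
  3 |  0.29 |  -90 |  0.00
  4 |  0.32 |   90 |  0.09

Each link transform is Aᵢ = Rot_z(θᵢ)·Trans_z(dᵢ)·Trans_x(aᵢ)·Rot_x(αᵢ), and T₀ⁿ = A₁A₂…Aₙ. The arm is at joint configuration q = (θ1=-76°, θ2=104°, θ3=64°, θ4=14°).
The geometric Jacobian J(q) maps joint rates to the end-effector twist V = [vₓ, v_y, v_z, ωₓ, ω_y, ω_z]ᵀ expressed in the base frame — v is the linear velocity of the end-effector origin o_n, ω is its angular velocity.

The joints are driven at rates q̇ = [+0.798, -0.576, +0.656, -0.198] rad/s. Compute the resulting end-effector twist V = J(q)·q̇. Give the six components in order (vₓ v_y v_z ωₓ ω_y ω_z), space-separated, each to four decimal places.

-0.0561 -0.1498 -0.0105 -0.0677 -0.0593 0.9917

o_n = [-0.0211, 0.0324, 0.2794]
J₁: ẑ×o_n = [-0.0324, -0.0211, 0.0000], ω = ẑ
J2: z=[-0.9703, -0.2419, 0.0000] o=[0.1524, -0.6113, 0.0000] → [-0.0676, 0.2711, -0.6666, -0.9703, -0.2419, 0.0000]
J3: z=[-0.9703, -0.2419, 0.0000] o=[0.0505, -0.5744, 0.2426] → [-0.0089, 0.0357, -0.6061, -0.9703, -0.2419, 0.0000]
J4: z=[-0.0503, 0.2017, -0.9781] o=[-0.0182, -0.2991, 0.3029] → [0.3196, 0.0016, -0.0161, -0.0503, 0.2017, -0.9781]
V = J·q̇ = [-0.0561, -0.1498, -0.0105, -0.0677, -0.0593, 0.9917]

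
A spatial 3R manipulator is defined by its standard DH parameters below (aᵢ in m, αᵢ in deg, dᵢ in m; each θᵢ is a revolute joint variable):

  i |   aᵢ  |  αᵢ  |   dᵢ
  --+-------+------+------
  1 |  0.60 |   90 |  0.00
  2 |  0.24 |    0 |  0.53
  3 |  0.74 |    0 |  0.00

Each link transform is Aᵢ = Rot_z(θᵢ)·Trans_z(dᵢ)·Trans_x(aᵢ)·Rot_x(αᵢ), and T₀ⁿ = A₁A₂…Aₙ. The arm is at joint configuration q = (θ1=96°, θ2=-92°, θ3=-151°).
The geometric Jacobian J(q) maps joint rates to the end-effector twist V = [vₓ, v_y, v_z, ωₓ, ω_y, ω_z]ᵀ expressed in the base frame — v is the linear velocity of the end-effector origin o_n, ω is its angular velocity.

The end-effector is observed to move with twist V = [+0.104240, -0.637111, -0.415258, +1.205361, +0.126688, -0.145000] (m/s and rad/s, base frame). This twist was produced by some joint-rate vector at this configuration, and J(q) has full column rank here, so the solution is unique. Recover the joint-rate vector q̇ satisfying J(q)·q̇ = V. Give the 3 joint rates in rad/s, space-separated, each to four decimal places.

-0.1450 0.9650 0.2470

o_n = [0.5004, 0.3097, 0.4195]
J₁: ẑ×o_n = [-0.3097, 0.5004, 0.0000], ω = ẑ
J2: z=[0.9945, 0.1045, 0.0000] o=[-0.0627, 0.5967, 0.0000] → [0.0438, -0.4172, -0.3443, 0.9945, 0.1045, 0.0000]
J3: z=[0.9945, 0.1045, 0.0000] o=[0.4653, 0.6438, -0.2399] → [0.0689, -0.6557, -0.3360, 0.9945, 0.1045, 0.0000]
q̇ = J⁺·V = [-0.1450, 0.9650, 0.2470]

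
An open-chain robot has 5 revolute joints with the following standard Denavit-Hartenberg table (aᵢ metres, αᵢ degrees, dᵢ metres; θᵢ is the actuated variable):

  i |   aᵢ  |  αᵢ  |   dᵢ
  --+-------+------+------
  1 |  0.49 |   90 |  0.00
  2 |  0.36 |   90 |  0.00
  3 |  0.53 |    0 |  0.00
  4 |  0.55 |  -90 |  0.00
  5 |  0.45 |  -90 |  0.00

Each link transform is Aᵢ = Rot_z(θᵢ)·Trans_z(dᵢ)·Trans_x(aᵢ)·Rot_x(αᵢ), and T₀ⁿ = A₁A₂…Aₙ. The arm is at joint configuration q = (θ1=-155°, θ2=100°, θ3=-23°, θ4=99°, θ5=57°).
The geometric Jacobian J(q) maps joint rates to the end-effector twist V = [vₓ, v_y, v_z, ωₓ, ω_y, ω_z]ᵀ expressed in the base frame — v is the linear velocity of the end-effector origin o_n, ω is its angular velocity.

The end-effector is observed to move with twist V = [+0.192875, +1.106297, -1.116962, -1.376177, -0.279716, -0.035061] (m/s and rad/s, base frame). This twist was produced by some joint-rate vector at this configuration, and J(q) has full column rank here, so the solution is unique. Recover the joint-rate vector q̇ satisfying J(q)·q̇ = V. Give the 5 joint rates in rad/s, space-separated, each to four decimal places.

-0.8660 0.4730 0.9620 0.5270 -0.5990

o_n = [-0.1821, 0.5378, 0.9589]
J₁: ẑ×o_n = [-0.5378, -0.1821, 0.0000], ω = ẑ
J2: z=[-0.4226, 0.9063, 0.0000] o=[-0.4441, -0.2071, 0.0000] → [0.8690, 0.4052, -0.5523, -0.4226, 0.9063, 0.0000]
J3: z=[-0.8925, -0.4162, 0.1736] o=[-0.3874, -0.1807, 0.3545] → [-0.3763, 0.5751, -0.5558, -0.8925, -0.4162, 0.1736]
J4: z=[-0.8925, -0.4162, 0.1736] o=[-0.2231, -0.3325, 0.8350] → [-0.2027, 0.1177, -0.7597, -0.8925, -0.4162, 0.1736]
J5: z=[-0.2549, 0.1480, -0.9556] o=[-0.4277, 0.1609, 0.9660] → [0.3591, -0.2366, -0.1325, -0.2549, 0.1480, -0.9556]
q̇ = J⁺·V = [-0.8660, 0.4730, 0.9620, 0.5270, -0.5990]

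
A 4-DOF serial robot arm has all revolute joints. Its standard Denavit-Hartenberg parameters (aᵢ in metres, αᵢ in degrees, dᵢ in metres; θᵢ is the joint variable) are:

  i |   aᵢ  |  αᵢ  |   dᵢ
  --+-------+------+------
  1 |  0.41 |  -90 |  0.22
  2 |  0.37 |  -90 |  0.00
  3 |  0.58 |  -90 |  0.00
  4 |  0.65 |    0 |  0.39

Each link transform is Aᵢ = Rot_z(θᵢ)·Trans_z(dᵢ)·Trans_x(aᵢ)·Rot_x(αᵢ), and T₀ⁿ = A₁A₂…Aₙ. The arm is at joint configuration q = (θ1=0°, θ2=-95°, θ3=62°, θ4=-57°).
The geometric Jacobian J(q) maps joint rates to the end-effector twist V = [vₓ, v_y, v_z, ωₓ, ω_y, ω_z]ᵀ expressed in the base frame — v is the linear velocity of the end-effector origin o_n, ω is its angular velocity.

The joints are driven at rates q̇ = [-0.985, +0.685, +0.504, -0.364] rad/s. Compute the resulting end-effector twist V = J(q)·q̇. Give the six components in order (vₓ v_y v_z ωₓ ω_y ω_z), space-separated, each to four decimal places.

o_n = [0.9126, -1.0078, 0.7299]
J₁: ẑ×o_n = [1.0078, 0.9126, -0.0000], ω = ẑ
J2: z=[0.0000, 1.0000, 0.0000] o=[0.4100, 0.0000, 0.2200] → [0.5099, 0.0000, -0.5026, 0.0000, 1.0000, 0.0000]
J3: z=[0.9962, 0.0000, 0.0872] o=[0.3778, -0.0000, 0.5886] → [0.0878, -0.0941, -1.0039, 0.9962, 0.0000, 0.0872]
J4: z=[0.0770, -0.4695, -0.8796] o=[0.3540, -0.5121, 0.8598] → [-0.3750, -0.4813, 0.2241, 0.0770, -0.4695, -0.8796]
V = J·q̇ = [-0.4626, -0.7712, -0.9318, 0.4741, 0.8559, -0.6209]

-0.4626 -0.7712 -0.9318 0.4741 0.8559 -0.6209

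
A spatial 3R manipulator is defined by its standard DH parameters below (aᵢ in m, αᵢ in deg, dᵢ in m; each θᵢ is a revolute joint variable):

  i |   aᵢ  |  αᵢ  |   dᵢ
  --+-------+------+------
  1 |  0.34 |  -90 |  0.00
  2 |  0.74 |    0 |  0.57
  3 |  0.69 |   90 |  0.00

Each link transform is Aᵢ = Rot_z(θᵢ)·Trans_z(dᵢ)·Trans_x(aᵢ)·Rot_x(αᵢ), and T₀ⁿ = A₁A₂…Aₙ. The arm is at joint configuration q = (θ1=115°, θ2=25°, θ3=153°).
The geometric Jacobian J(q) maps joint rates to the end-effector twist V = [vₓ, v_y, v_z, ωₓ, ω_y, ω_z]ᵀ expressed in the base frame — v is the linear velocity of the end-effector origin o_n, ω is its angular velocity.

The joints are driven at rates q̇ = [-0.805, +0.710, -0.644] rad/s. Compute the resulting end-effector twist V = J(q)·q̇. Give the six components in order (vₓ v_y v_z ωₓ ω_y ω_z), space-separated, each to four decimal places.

o_n = [-0.6523, 0.0501, -0.3368]
J₁: ẑ×o_n = [-0.0501, -0.6523, 0.0000], ω = ẑ
J2: z=[-0.9063, -0.4226, 0.0000] o=[-0.1437, 0.3081, 0.0000] → [0.1423, -0.3053, 0.0189, -0.9063, -0.4226, 0.0000]
J3: z=[-0.9063, -0.4226, 0.0000] o=[-0.9437, 0.6751, -0.3127] → [0.0102, -0.0218, 0.6896, -0.9063, -0.4226, 0.0000]
V = J·q̇ = [0.1349, 0.3224, -0.4307, -0.0598, -0.0279, -0.8050]

0.1349 0.3224 -0.4307 -0.0598 -0.0279 -0.8050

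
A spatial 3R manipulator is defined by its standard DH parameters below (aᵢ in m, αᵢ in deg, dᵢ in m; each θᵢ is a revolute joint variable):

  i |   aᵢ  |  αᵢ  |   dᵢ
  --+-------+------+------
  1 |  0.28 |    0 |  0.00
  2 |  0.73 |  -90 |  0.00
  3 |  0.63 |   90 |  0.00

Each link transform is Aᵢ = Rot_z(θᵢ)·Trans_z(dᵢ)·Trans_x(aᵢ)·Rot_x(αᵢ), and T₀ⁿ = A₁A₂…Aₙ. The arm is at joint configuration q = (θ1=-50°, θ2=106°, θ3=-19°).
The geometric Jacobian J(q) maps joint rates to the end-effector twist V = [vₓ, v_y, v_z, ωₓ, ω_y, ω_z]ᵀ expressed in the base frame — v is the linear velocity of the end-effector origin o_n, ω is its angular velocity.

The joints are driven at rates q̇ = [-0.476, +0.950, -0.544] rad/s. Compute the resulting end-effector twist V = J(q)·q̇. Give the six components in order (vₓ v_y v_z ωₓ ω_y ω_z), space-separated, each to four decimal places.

-0.6854 0.1732 0.3240 0.4510 -0.3042 0.4740

o_n = [0.9213, 0.8845, 0.2051]
J₁: ẑ×o_n = [-0.8845, 0.9213, 0.0000], ω = ẑ
J2: z=[0.0000, 0.0000, 1.0000] o=[0.1800, -0.2145, 0.0000] → [-1.0990, 0.7413, 0.0000, 0.0000, 0.0000, 1.0000]
J3: z=[-0.8290, 0.5592, 0.0000] o=[0.5882, 0.3907, 0.0000] → [0.1147, 0.1700, -0.5957, -0.8290, 0.5592, 0.0000]
V = J·q̇ = [-0.6854, 0.1732, 0.3240, 0.4510, -0.3042, 0.4740]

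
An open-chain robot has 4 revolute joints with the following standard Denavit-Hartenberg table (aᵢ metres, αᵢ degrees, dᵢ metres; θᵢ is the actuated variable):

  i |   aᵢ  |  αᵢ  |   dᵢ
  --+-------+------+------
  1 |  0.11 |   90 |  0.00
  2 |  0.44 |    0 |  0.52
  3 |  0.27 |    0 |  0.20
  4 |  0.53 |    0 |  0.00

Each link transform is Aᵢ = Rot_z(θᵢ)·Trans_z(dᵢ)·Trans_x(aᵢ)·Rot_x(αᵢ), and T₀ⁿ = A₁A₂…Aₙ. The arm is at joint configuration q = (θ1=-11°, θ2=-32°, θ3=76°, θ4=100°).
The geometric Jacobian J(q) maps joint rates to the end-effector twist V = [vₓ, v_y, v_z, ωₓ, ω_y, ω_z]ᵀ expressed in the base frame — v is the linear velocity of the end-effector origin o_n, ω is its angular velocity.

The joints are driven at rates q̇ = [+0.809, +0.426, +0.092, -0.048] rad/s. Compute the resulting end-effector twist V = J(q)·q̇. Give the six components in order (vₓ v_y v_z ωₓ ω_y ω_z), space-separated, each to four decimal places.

0.4686 0.1138 0.0580 -0.0897 -0.4614 0.8090

o_n = [0.1066, -0.7542, 0.2659]
J₁: ẑ×o_n = [0.7542, 0.1066, -0.0000], ω = ẑ
J2: z=[-0.1908, -0.9816, 0.0000] o=[0.1080, -0.0210, 0.0000] → [-0.2610, 0.0507, 0.1386, -0.1908, -0.9816, 0.0000]
J3: z=[-0.1908, -0.9816, 0.0000] o=[0.3750, -0.6026, -0.2332] → [-0.4899, 0.0952, -0.2346, -0.1908, -0.9816, 0.0000]
J4: z=[-0.1908, -0.9816, 0.0000] o=[0.5275, -0.8360, -0.0456] → [-0.3058, 0.0594, -0.4288, -0.1908, -0.9816, 0.0000]
V = J·q̇ = [0.4686, 0.1138, 0.0580, -0.0897, -0.4614, 0.8090]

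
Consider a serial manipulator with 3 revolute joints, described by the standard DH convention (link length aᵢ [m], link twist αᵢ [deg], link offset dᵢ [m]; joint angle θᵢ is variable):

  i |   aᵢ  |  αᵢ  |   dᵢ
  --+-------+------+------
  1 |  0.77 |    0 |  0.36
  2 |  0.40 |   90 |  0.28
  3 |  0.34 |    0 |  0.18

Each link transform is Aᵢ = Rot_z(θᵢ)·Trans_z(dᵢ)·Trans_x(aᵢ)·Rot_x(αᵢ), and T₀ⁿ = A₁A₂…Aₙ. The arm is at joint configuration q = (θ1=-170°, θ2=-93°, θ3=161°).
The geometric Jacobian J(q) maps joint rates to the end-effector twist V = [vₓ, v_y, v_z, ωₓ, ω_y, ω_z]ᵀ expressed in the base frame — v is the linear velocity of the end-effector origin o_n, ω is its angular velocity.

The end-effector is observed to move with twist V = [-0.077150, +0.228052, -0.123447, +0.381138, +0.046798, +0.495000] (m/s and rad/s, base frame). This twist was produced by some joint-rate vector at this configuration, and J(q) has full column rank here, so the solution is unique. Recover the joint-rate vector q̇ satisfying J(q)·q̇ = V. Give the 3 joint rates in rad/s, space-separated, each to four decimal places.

-0.2460 0.7410 0.3840

o_n = [-0.5892, -0.0338, 0.7507]
J₁: ẑ×o_n = [0.0338, -0.5892, 0.0000], ω = ẑ
J2: z=[0.0000, 0.0000, 1.0000] o=[-0.7583, -0.1337, 0.3600] → [-0.0999, 0.1691, 0.0000, 0.0000, 0.0000, 1.0000]
J3: z=[0.9925, 0.1219, 0.0000] o=[-0.8070, 0.2633, 0.6400] → [0.0135, -0.1099, -0.3215, 0.9925, 0.1219, 0.0000]
q̇ = J⁺·V = [-0.2460, 0.7410, 0.3840]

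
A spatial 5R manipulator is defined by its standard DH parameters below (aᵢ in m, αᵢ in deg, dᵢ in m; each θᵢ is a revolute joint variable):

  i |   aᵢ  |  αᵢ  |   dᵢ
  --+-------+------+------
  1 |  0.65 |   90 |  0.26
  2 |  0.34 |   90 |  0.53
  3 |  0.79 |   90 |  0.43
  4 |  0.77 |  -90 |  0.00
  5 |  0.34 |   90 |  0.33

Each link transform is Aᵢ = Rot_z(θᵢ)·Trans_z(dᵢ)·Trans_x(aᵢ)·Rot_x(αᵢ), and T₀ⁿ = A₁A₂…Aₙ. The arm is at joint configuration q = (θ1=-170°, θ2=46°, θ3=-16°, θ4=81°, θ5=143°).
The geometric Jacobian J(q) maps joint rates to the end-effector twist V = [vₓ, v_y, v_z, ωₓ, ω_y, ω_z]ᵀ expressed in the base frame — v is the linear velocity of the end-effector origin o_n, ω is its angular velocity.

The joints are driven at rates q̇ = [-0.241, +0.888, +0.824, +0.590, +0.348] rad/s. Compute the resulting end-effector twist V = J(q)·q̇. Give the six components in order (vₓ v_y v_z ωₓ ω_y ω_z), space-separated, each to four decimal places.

o_n = [-2.0580, 0.2233, 0.2434]
J₁: ẑ×o_n = [-0.2233, -2.0580, 0.0000], ω = ẑ
J2: z=[-0.1736, 0.9848, 0.0000] o=[-0.6401, -0.1129, 0.2600] → [-0.0164, -0.0029, 1.3379, -0.1736, 0.9848, 0.0000]
J3: z=[-0.7084, -0.1249, -0.6947] o=[-0.9648, 0.3681, 0.5046] → [-0.0679, 0.5744, -0.0340, -0.7084, -0.1249, -0.6947]
J4: z=[0.3555, -0.9134, -0.1983] o=[-1.7511, 0.0083, 0.7521] → [0.5073, 0.2417, -0.2039, 0.3555, -0.9134, -0.1983]
J5: z=[0.4914, 0.3631, -0.7916] o=[-2.3633, -0.1334, 0.3071] → [0.2592, -0.2104, 0.0644, 0.4914, 0.3631, -0.7916]
V = J·q̇ = [0.3729, 1.0361, 1.0622, -0.3572, 0.3590, -1.2059]

0.3729 1.0361 1.0622 -0.3572 0.3590 -1.2059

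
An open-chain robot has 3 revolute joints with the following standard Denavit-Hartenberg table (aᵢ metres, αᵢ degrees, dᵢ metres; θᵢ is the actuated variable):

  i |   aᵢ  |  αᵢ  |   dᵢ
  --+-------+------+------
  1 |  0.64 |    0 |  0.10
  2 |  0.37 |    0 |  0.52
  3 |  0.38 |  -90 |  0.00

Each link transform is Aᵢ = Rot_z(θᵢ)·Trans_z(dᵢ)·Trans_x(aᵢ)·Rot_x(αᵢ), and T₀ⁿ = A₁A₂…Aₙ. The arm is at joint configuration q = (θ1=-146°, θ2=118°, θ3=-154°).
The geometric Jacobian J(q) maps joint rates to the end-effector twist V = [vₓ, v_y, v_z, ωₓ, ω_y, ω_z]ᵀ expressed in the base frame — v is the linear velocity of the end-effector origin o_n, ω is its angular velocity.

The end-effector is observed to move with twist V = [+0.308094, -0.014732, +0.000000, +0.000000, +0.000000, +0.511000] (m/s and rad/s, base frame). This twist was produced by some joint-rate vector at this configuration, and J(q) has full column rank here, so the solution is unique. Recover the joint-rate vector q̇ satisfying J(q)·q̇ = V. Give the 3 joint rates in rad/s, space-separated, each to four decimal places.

0.3430 0.7630 -0.5950

o_n = [-0.5837, -0.5183, 0.6200]
J₁: ẑ×o_n = [0.5183, -0.5837, 0.0000], ω = ẑ
J2: z=[0.0000, 0.0000, 1.0000] o=[-0.5306, -0.3579, 0.1000] → [0.1604, -0.0531, 0.0000, 0.0000, 0.0000, 1.0000]
J3: z=[0.0000, 0.0000, 1.0000] o=[-0.2039, -0.5316, 0.6200] → [-0.0133, -0.3798, 0.0000, 0.0000, 0.0000, 1.0000]
q̇ = J⁺·V = [0.3430, 0.7630, -0.5950]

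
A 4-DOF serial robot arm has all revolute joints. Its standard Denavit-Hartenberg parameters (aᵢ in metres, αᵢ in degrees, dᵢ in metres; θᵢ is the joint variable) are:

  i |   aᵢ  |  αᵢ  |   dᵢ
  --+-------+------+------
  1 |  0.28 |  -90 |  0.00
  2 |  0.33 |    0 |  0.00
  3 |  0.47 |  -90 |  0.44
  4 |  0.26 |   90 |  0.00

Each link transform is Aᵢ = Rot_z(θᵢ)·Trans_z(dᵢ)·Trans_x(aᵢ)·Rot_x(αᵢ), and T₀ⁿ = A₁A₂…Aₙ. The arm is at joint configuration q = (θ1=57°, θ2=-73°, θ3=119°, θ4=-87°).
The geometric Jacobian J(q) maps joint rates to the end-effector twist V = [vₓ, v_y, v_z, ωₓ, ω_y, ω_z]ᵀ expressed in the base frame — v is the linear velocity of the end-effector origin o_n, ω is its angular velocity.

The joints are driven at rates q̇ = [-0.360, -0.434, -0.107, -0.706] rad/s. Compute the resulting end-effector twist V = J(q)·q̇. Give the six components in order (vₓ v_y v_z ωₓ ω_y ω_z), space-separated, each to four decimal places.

o_n = [-0.1988, 0.9785, -0.0323]
J₁: ẑ×o_n = [-0.9785, -0.1988, 0.0000], ω = ẑ
J2: z=[-0.8387, 0.5446, 0.0000] o=[0.1525, 0.2348, 0.0000] → [-0.0176, -0.0271, -0.4324, -0.8387, 0.5446, 0.0000]
J3: z=[-0.8387, 0.5446, 0.0000] o=[0.2050, 0.3157, 0.3156] → [-0.1895, -0.2918, -0.3359, -0.8387, 0.5446, 0.0000]
J4: z=[-0.3918, -0.6033, -0.6947] o=[0.0139, 0.8292, -0.0225] → [0.1096, 0.1439, -0.1868, -0.3918, -0.6033, -0.6947]
V = J·q̇ = [0.3028, 0.0130, 0.3555, 0.7303, 0.1313, 0.1304]

0.3028 0.0130 0.3555 0.7303 0.1313 0.1304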